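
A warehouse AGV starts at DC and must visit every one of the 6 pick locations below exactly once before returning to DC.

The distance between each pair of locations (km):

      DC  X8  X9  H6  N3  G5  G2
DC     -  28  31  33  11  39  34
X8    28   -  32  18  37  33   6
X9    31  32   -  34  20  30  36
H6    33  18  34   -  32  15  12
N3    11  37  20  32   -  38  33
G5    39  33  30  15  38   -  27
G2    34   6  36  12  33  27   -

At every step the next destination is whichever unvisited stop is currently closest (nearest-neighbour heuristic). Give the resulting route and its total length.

From DC: distances to unvisited — N3=11, X8=28, X9=31, H6=33, G2=34, G5=39. Nearest is N3 (11).
From N3: distances to unvisited — X9=20, H6=32, G2=33, X8=37, G5=38. Nearest is X9 (20).
From X9: distances to unvisited — G5=30, X8=32, H6=34, G2=36. Nearest is G5 (30).
From G5: distances to unvisited — H6=15, G2=27, X8=33. Nearest is H6 (15).
From H6: distances to unvisited — G2=12, X8=18. Nearest is G2 (12).
From G2: distances to unvisited — X8=6. Nearest is X8 (6).
Return X8→DC: 28.
Total = 11 + 20 + 30 + 15 + 12 + 6 + 28 = 122.

122 km along DC → N3 → X9 → G5 → H6 → G2 → X8 → DC.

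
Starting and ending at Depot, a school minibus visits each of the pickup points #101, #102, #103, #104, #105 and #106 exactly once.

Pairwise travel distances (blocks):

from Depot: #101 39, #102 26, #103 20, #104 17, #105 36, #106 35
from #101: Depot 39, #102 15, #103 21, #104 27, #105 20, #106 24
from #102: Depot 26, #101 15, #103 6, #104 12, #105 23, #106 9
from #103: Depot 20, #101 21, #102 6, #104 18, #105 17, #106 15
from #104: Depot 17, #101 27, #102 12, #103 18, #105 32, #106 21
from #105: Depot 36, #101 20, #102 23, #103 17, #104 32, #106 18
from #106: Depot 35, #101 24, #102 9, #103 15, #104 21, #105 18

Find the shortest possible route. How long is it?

With 6 stops there are 6!/2 = 360 distinct round trips (a route and its reverse cost the same).
Depot - #101 - #102 - #103 - #104 - #105 - #106 - Depot: 39+15+6+18+32+18+35 = 163
Depot - #101 - #102 - #103 - #104 - #106 - #105 - Depot: 39+15+6+18+21+18+36 = 153
Depot - #101 - #102 - #103 - #105 - #104 - #106 - Depot: 39+15+6+17+32+21+35 = 165
Depot - #101 - #102 - #103 - #105 - #106 - #104 - Depot: 39+15+6+17+18+21+17 = 133
Depot - #101 - #102 - #103 - #106 - #104 - #105 - Depot: 39+15+6+15+21+32+36 = 164
Depot - #101 - #102 - #103 - #106 - #105 - #104 - Depot: 39+15+6+15+18+32+17 = 142
Depot - #101 - #102 - #104 - #103 - #105 - #106 - Depot: 39+15+12+18+17+18+35 = 154
Depot - #101 - #102 - #104 - #103 - #106 - #105 - Depot: 39+15+12+18+15+18+36 = 153
… (352 more)
Depot - #103 - #101 - #105 - #106 - #102 - #104 - Depot: 20+21+20+18+9+12+17 = 117  ← best
The minimum is 117.
One optimal route: Depot → #103 → #101 → #105 → #106 → #102 → #104 → Depot (or its reverse).

Shortest round trip = 117 blocks.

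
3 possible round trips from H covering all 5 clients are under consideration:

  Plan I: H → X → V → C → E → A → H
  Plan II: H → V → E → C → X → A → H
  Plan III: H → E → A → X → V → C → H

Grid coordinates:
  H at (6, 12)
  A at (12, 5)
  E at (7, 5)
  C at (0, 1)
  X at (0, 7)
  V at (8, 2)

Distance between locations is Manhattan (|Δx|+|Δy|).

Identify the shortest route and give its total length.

Shortest is Plan II, total 60.

Plan I: 11 + 13 + 9 + 11 + 5 + 13 = 62
Plan II: 12 + 4 + 11 + 6 + 14 + 13 = 60
Plan III: 8 + 5 + 14 + 13 + 9 + 17 = 66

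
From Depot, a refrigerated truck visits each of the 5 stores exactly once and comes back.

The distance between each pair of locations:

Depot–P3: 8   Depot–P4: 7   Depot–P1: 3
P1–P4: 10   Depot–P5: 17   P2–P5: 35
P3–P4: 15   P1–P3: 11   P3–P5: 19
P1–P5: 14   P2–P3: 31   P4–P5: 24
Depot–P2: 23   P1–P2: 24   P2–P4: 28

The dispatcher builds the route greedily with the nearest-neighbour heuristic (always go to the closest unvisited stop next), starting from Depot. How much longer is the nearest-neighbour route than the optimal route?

Excess over optimum: 5.

Depot: P1=3, P4=7, P3=8, P5=17, P2=23 ⇒ P1
P1: P4=10, P3=11, P5=14, P2=24 ⇒ P4
P4: P3=15, P5=24, P2=28 ⇒ P3
P3: P5=19, P2=31 ⇒ P5
P5: P2=35 ⇒ P2
NN route Depot → P1 → P4 → P3 → P5 → P2 → Depot costs 105.
Optimal: Depot → P3 → P5 → P1 → P2 → P4 → Depot costs 100 (by enumerating all 60 distinct tours).
Excess = 105 − 100 = 5.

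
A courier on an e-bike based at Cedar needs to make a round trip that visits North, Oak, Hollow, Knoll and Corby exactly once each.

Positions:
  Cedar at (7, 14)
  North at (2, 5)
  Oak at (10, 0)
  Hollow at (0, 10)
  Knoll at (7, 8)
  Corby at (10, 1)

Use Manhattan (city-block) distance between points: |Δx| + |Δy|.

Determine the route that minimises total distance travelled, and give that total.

48 — the shortest possible round trip.

With 5 stops there are 5!/2 = 60 distinct round trips (a route and its reverse cost the same).
Cedar - North - Oak - Hollow - Knoll - Corby - Cedar: 14+13+20+9+10+16 = 82
Cedar - North - Oak - Hollow - Corby - Knoll - Cedar: 14+13+20+19+10+6 = 82
Cedar - North - Oak - Knoll - Hollow - Corby - Cedar: 14+13+11+9+19+16 = 82
Cedar - North - Oak - Knoll - Corby - Hollow - Cedar: 14+13+11+10+19+11 = 78
Cedar - North - Oak - Corby - Hollow - Knoll - Cedar: 14+13+1+19+9+6 = 62
Cedar - North - Oak - Corby - Knoll - Hollow - Cedar: 14+13+1+10+9+11 = 58
Cedar - North - Hollow - Oak - Knoll - Corby - Cedar: 14+7+20+11+10+16 = 78
Cedar - North - Hollow - Oak - Corby - Knoll - Cedar: 14+7+20+1+10+6 = 58
Cedar - North - Hollow - Knoll - Oak - Corby - Cedar: 14+7+9+11+1+16 = 58
Cedar - North - Hollow - Knoll - Corby - Oak - Cedar: 14+7+9+10+1+17 = 58
Cedar - North - Hollow - Corby - Oak - Knoll - Cedar: 14+7+19+1+11+6 = 58
Cedar - North - Hollow - Corby - Knoll - Oak - Cedar: 14+7+19+10+11+17 = 78
Cedar - North - Knoll - Oak - Hollow - Corby - Cedar: 14+8+11+20+19+16 = 88
Cedar - North - Knoll - Oak - Corby - Hollow - Cedar: 14+8+11+1+19+11 = 64
… (46 more)
Cedar - Hollow - North - Oak - Corby - Knoll - Cedar: 11+7+13+1+10+6 = 48  ← best
The minimum is 48.
One optimal route: Cedar → Hollow → North → Oak → Corby → Knoll → Cedar (or its reverse).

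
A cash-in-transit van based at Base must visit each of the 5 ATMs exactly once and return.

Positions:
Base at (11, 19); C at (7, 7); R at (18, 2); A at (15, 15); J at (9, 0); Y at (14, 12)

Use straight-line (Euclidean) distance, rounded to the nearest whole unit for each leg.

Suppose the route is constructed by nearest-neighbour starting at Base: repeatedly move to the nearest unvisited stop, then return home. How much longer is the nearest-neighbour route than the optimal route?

From Base: A=6, Y=8, C=13, R=18, J=19 → choose A (6).
From A: Y=3, C=11, R=13, J=16 → choose Y (3).
From Y: C=9, R=11, J=13 → choose C (9).
From C: J=7, R=12 → choose J (7).
From J: R=9 → choose R (9).
NN route Base → A → Y → C → J → R → Base costs 52.
Optimal: Base → C → J → R → Y → A → Base costs 49 (by enumerating all 60 distinct tours).
Excess = 52 − 49 = 3.

3 longer than the optimal tour.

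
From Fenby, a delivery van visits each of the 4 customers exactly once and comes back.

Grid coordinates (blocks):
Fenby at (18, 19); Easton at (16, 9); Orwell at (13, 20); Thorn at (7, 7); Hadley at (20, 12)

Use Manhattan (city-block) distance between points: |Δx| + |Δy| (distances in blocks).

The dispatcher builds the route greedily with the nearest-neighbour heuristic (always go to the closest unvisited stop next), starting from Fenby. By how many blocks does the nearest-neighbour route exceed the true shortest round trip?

16 blocks longer than the optimal tour.

From Fenby: Orwell=6, Hadley=9, Easton=12, Thorn=23 → choose Orwell (6).
From Orwell: Easton=14, Hadley=15, Thorn=19 → choose Easton (14).
From Easton: Hadley=7, Thorn=11 → choose Hadley (7).
From Hadley: Thorn=18 → choose Thorn (18).
NN route Fenby → Orwell → Easton → Hadley → Thorn → Fenby costs 68.
Optimal: Fenby → Orwell → Thorn → Easton → Hadley → Fenby costs 52 (by enumerating all 12 distinct tours).
Excess = 68 − 52 = 16.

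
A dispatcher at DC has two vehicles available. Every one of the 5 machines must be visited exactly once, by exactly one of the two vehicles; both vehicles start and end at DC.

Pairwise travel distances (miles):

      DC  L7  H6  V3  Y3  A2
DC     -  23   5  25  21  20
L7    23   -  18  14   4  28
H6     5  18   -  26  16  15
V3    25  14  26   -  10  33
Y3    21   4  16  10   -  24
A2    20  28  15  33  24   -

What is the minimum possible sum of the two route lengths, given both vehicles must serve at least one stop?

Minimum combined distance: 97 miles.

Check every non-empty split of the stops between the two vehicles; for each half take its own optimal tour:
  {L7} + {H6, V3, Y3, A2}: 46 + 79 = 125
  {H6} + {L7, V3, Y3, A2}: 10 + 87 = 97
  {L7, H6} + {V3, Y3, A2}: 46 + 79 = 125
  {V3} + {L7, H6, Y3, A2}: 50 + 71 = 121
  {L7, V3} + {H6, Y3, A2}: 62 + 65 = 127
  {H6, V3} + {L7, Y3, A2}: 56 + 71 = 127
  … (15 splits in total)
Best: vehicle 1 DC → H6 → DC = 10; vehicle 2 DC → V3 → L7 → Y3 → A2 → DC = 87; combined 97.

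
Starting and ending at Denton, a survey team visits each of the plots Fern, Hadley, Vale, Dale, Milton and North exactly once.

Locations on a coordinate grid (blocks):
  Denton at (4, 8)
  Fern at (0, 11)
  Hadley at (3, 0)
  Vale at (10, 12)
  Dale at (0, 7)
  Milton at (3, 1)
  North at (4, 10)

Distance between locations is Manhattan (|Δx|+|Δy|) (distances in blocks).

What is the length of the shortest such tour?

44 blocks — the shortest possible round trip.

With 6 stops there are 6!/2 = 360 distinct round trips (a route and its reverse cost the same).
Denton-Fern-Hadley-Vale-Dale-Milton-North-Denton: 7+14+19+15+9+10+2 = 76
Denton-Fern-Hadley-Vale-Dale-North-Milton-Denton: 7+14+19+15+7+10+8 = 80
Denton-Fern-Hadley-Vale-Milton-Dale-North-Denton: 7+14+19+18+9+7+2 = 76
Denton-Fern-Hadley-Vale-Milton-North-Dale-Denton: 7+14+19+18+10+7+5 = 80
Denton-Fern-Hadley-Vale-North-Dale-Milton-Denton: 7+14+19+8+7+9+8 = 72
Denton-Fern-Hadley-Vale-North-Milton-Dale-Denton: 7+14+19+8+10+9+5 = 72
Denton-Fern-Hadley-Dale-Vale-Milton-North-Denton: 7+14+10+15+18+10+2 = 76
Denton-Fern-Hadley-Dale-Vale-North-Milton-Denton: 7+14+10+15+8+10+8 = 72
… (352 more)
Denton-Hadley-Milton-Dale-Fern-Vale-North-Denton: 9+1+9+4+11+8+2 = 44  ← best
The minimum is 44.
One optimal route: Denton → Hadley → Milton → Dale → Fern → Vale → North → Denton (or its reverse).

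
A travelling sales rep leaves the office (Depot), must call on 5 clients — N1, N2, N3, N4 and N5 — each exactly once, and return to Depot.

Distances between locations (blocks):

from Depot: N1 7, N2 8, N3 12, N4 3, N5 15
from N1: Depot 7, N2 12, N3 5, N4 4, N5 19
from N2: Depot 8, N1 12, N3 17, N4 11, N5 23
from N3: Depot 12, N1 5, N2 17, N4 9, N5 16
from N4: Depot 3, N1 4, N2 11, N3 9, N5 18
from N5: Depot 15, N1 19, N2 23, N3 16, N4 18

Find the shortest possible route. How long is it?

Shortest round trip = 59 blocks.

There are 60 distinct closed tours to check (reversals are equivalent).
Depot→N1→N2→N3→N4→N5→Depot: 7+12+17+9+18+15 = 78
Depot→N1→N2→N3→N5→N4→Depot: 7+12+17+16+18+3 = 73
Depot→N1→N2→N4→N3→N5→Depot: 7+12+11+9+16+15 = 70
Depot→N1→N2→N4→N5→N3→Depot: 7+12+11+18+16+12 = 76
Depot→N1→N2→N5→N3→N4→Depot: 7+12+23+16+9+3 = 70
Depot→N1→N2→N5→N4→N3→Depot: 7+12+23+18+9+12 = 81
Depot→N1→N3→N2→N4→N5→Depot: 7+5+17+11+18+15 = 73
Depot→N1→N3→N2→N5→N4→Depot: 7+5+17+23+18+3 = 73
Depot→N1→N3→N4→N2→N5→Depot: 7+5+9+11+23+15 = 70
Depot→N1→N3→N4→N5→N2→Depot: 7+5+9+18+23+8 = 70
Depot→N1→N3→N5→N2→N4→Depot: 7+5+16+23+11+3 = 65
Depot→N1→N3→N5→N4→N2→Depot: 7+5+16+18+11+8 = 65
Depot→N1→N4→N2→N3→N5→Depot: 7+4+11+17+16+15 = 70
Depot→N1→N4→N2→N5→N3→Depot: 7+4+11+23+16+12 = 73
… (46 more)
Depot→N2→N4→N1→N3→N5→Depot: 8+11+4+5+16+15 = 59  ← best
The minimum is 59.
One optimal route: Depot → N2 → N4 → N1 → N3 → N5 → Depot (or its reverse).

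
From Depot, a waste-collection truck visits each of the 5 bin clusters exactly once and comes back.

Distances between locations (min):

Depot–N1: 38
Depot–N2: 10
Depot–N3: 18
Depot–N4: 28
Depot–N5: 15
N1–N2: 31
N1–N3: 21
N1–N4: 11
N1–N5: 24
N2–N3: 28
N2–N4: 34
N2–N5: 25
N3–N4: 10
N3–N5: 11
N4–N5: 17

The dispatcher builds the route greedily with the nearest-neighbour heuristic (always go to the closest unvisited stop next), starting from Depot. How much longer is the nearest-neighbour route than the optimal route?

Depot: N2=10, N5=15, N3=18, N4=28, N1=38 ⇒ N2
N2: N5=25, N3=28, N1=31, N4=34 ⇒ N5
N5: N3=11, N4=17, N1=24 ⇒ N3
N3: N4=10, N1=21 ⇒ N4
N4: N1=11 ⇒ N1
NN route Depot → N2 → N5 → N3 → N4 → N1 → Depot costs 105.
Optimal: Depot → N2 → N1 → N4 → N3 → N5 → Depot costs 88 (by enumerating all 60 distinct tours).
Excess = 105 − 88 = 17.

The nearest-neighbour route is 17 min longer than optimal.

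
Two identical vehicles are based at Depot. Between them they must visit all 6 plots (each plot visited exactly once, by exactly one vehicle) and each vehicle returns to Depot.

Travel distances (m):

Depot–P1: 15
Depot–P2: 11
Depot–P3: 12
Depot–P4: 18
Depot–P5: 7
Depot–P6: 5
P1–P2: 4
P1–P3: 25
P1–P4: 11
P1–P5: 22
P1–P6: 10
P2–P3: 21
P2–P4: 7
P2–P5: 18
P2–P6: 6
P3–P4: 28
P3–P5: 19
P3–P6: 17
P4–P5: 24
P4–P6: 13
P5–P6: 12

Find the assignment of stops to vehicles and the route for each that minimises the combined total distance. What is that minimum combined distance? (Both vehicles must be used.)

There are 2^5 − 1 = 31 ways to divide the 6 stops into two non-empty groups. For each, the best each vehicle can do is its own shortest tour through its group:
  {P1} + {P2, P3, P4, P5, P6}: 30 + 72 = 102
  {P2} + {P1, P3, P4, P5, P6}: 22 + 80 = 102
  {P1, P2} + {P3, P4, P5, P6}: 30 + 72 = 102
  {P3} + {P1, P2, P4, P5, P6}: 24 + 57 = 81
  {P1, P3} + {P2, P4, P5, P6}: 52 + 49 = 101
  {P2, P3} + {P1, P4, P5, P6}: 44 + 57 = 101
  … (31 splits in total)
  {P5} + {P1, P2, P3, P4, P6}: 14 + 66 = 80  ← best
Best: vehicle 1 Depot → P5 → Depot = 14; vehicle 2 Depot → P3 → P1 → P2 → P4 → P6 → Depot = 66; combined 80.

80 m — the smallest possible combined total.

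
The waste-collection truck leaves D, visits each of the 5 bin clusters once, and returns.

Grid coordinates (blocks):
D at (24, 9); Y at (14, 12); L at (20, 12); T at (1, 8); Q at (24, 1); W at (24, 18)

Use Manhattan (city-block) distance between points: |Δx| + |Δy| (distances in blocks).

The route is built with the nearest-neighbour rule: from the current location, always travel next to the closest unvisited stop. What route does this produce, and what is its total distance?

From D: distances to unvisited — L=7, Q=8, W=9, Y=13, T=24. Nearest is L (7).
From L: distances to unvisited — Y=6, W=10, Q=15, T=23. Nearest is Y (6).
From Y: distances to unvisited — W=16, T=17, Q=21. Nearest is W (16).
From W: distances to unvisited — Q=17, T=33. Nearest is Q (17).
From Q: distances to unvisited — T=30. Nearest is T (30).
Return T→D: 24.
Total = 7 + 6 + 16 + 17 + 30 + 24 = 100.

Total distance 100 blocks via the nearest-neighbour route D → L → Y → W → Q → T → D.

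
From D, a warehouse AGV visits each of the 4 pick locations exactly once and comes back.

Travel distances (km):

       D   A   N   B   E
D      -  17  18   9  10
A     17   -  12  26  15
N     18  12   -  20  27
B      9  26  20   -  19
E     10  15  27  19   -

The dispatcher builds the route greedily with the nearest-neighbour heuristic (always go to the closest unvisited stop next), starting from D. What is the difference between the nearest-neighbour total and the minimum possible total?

From D: B=9, E=10, A=17, N=18 → choose B (9).
From B: E=19, N=20, A=26 → choose E (19).
From E: A=15, N=27 → choose A (15).
From A: N=12 → choose N (12).
NN route D → B → E → A → N → D costs 73.
Optimal: D → B → N → A → E → D costs 66 (by enumerating all 12 distinct tours).
Excess = 73 − 66 = 7.

The nearest-neighbour route is 7 km longer than optimal.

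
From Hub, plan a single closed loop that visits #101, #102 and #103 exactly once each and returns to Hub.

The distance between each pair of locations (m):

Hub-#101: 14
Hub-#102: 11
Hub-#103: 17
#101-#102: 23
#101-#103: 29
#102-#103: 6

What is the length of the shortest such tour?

60 m — the shortest possible round trip.

With 3 stops there are 3!/2 = 3 distinct round trips (a route and its reverse cost the same).
Hub→#101→#102→#103→Hub: 14+23+6+17 = 60
Hub→#101→#103→#102→Hub: 14+29+6+11 = 60
Hub→#102→#101→#103→Hub: 11+23+29+17 = 80
The minimum is 60.
One optimal route: Hub → #101 → #102 → #103 → Hub (or its reverse).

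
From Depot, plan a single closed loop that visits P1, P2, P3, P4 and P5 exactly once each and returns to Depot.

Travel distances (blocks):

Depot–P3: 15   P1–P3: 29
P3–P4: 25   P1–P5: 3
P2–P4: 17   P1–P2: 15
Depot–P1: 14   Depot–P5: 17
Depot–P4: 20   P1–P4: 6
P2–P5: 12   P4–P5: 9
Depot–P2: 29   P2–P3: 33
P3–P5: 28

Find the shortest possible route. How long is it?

86 blocks — the shortest possible round trip.

There are 60 distinct closed tours to check (reversals are equivalent).
Depot - P1 - P2 - P3 - P4 - P5 - Depot: 14+15+33+25+9+17 = 113
Depot - P1 - P2 - P3 - P5 - P4 - Depot: 14+15+33+28+9+20 = 119
Depot - P1 - P2 - P4 - P3 - P5 - Depot: 14+15+17+25+28+17 = 116
Depot - P1 - P2 - P4 - P5 - P3 - Depot: 14+15+17+9+28+15 = 98
Depot - P1 - P2 - P5 - P3 - P4 - Depot: 14+15+12+28+25+20 = 114
Depot - P1 - P2 - P5 - P4 - P3 - Depot: 14+15+12+9+25+15 = 90
Depot - P1 - P3 - P2 - P4 - P5 - Depot: 14+29+33+17+9+17 = 119
Depot - P1 - P3 - P2 - P5 - P4 - Depot: 14+29+33+12+9+20 = 117
Depot - P1 - P3 - P4 - P2 - P5 - Depot: 14+29+25+17+12+17 = 114
Depot - P1 - P3 - P4 - P5 - P2 - Depot: 14+29+25+9+12+29 = 118
Depot - P1 - P3 - P5 - P2 - P4 - Depot: 14+29+28+12+17+20 = 120
Depot - P1 - P3 - P5 - P4 - P2 - Depot: 14+29+28+9+17+29 = 126
Depot - P1 - P4 - P2 - P3 - P5 - Depot: 14+6+17+33+28+17 = 115
Depot - P1 - P4 - P2 - P5 - P3 - Depot: 14+6+17+12+28+15 = 92
… (46 more)
Depot - P1 - P5 - P2 - P4 - P3 - Depot: 14+3+12+17+25+15 = 86  ← best
The minimum is 86.
One optimal route: Depot → P1 → P5 → P2 → P4 → P3 → Depot (or its reverse).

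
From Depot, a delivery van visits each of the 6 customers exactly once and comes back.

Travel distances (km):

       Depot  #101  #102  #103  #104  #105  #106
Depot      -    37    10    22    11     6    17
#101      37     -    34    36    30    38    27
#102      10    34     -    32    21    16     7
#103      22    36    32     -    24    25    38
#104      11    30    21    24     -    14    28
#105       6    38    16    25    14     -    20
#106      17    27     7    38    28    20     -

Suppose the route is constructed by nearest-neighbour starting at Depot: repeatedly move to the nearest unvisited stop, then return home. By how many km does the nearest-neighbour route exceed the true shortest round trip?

Excess over optimum: 9 km.

Depot: #105=6, #102=10, #104=11, #106=17, #103=22, #101=37 ⇒ #105
#105: #104=14, #102=16, #106=20, #103=25, #101=38 ⇒ #104
#104: #102=21, #103=24, #106=28, #101=30 ⇒ #102
#102: #106=7, #103=32, #101=34 ⇒ #106
#106: #101=27, #103=38 ⇒ #101
#101: #103=36 ⇒ #103
NN route Depot → #105 → #104 → #102 → #106 → #101 → #103 → Depot costs 133.
Optimal: Depot → #102 → #106 → #101 → #103 → #104 → #105 → Depot costs 124 (by enumerating all 360 distinct tours).
Excess = 133 − 124 = 9.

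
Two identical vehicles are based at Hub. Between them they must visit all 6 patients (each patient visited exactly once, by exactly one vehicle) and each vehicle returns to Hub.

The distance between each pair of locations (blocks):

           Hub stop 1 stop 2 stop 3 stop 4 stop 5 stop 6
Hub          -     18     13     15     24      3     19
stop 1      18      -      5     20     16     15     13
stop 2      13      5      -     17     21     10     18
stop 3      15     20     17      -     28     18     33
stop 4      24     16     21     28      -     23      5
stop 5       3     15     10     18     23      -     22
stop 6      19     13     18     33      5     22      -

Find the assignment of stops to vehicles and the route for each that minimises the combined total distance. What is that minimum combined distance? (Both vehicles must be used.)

There are 2^5 − 1 = 31 ways to divide the 6 stops into two non-empty groups. For each, the best each vehicle can do is its own shortest tour through its group:
  {stop 1} + {stop 2, stop 3, stop 4, stop 5, stop 6}: 36 + 79 = 115
  {stop 2} + {stop 1, stop 3, stop 4, stop 5, stop 6}: 26 + 79 = 105
  {stop 1, stop 2} + {stop 3, stop 4, stop 5, stop 6}: 36 + 73 = 109
  {stop 3} + {stop 1, stop 2, stop 4, stop 5, stop 6}: 30 + 58 = 88
  {stop 1, stop 3} + {stop 2, stop 4, stop 5, stop 6}: 53 + 58 = 111
  {stop 2, stop 3} + {stop 1, stop 4, stop 5, stop 6}: 45 + 58 = 103
  … (31 splits in total)
  {stop 5} + {stop 1, stop 2, stop 3, stop 4, stop 6}: 6 + 77 = 83  ← best
Best: vehicle 1 Hub → stop 5 → Hub = 6; vehicle 2 Hub → stop 3 → stop 2 → stop 1 → stop 4 → stop 6 → Hub = 77; combined 83.

83 blocks — the smallest possible combined total.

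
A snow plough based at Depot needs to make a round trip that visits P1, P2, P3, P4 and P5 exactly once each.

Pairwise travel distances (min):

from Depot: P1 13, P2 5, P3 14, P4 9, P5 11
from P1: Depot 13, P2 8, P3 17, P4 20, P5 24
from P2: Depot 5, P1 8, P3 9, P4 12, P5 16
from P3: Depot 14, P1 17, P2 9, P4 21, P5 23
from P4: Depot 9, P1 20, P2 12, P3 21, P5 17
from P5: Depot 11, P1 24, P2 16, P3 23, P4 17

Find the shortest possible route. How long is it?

Shortest round trip = 79 min.

With 5 stops there are 5!/2 = 60 distinct round trips (a route and its reverse cost the same).
Depot → P1 → P2 → P3 → P4 → P5 → Depot: 13+8+9+21+17+11 = 79
Depot → P1 → P2 → P3 → P5 → P4 → Depot: 13+8+9+23+17+9 = 79
Depot → P1 → P2 → P4 → P3 → P5 → Depot: 13+8+12+21+23+11 = 88
Depot → P1 → P2 → P4 → P5 → P3 → Depot: 13+8+12+17+23+14 = 87
Depot → P1 → P2 → P5 → P3 → P4 → Depot: 13+8+16+23+21+9 = 90
Depot → P1 → P2 → P5 → P4 → P3 → Depot: 13+8+16+17+21+14 = 89
Depot → P1 → P3 → P2 → P4 → P5 → Depot: 13+17+9+12+17+11 = 79
Depot → P1 → P3 → P2 → P5 → P4 → Depot: 13+17+9+16+17+9 = 81
Depot → P1 → P3 → P4 → P2 → P5 → Depot: 13+17+21+12+16+11 = 90
Depot → P1 → P3 → P4 → P5 → P2 → Depot: 13+17+21+17+16+5 = 89
Depot → P1 → P3 → P5 → P2 → P4 → Depot: 13+17+23+16+12+9 = 90
Depot → P1 → P3 → P5 → P4 → P2 → Depot: 13+17+23+17+12+5 = 87
Depot → P1 → P4 → P2 → P3 → P5 → Depot: 13+20+12+9+23+11 = 88
Depot → P1 → P4 → P2 → P5 → P3 → Depot: 13+20+12+16+23+14 = 98
… (46 more)
The minimum is 79.
One optimal route: Depot → P1 → P2 → P3 → P4 → P5 → Depot (or its reverse).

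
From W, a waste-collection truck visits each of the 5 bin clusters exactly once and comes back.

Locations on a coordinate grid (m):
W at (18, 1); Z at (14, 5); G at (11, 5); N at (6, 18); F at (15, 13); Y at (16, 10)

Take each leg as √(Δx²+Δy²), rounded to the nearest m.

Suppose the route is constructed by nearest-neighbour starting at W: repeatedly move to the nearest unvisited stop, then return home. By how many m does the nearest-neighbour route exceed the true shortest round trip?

From W: Z=6, G=8, Y=9, F=12, N=21 → choose Z (6).
From Z: G=3, Y=5, F=8, N=15 → choose G (3).
From G: Y=7, F=9, N=14 → choose Y (7).
From Y: F=3, N=13 → choose F (3).
From F: N=10 → choose N (10).
NN route W → Z → G → Y → F → N → W costs 50.
Optimal: W → Z → G → N → F → Y → W costs 45 (by enumerating all 60 distinct tours).
Excess = 50 − 45 = 5.

Excess over optimum: 5 m.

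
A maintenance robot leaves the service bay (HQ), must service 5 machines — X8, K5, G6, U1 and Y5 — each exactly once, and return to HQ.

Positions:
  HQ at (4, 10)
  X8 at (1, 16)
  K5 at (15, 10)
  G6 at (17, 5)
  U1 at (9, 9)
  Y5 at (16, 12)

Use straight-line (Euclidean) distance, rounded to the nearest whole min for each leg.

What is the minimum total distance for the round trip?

44 min — the shortest possible round trip.

With 5 stops there are 5!/2 = 60 distinct round trips (a route and its reverse cost the same).
HQ→X8→K5→G6→U1→Y5→HQ: 7+15+5+9+8+12 = 56
HQ→X8→K5→G6→Y5→U1→HQ: 7+15+5+7+8+5 = 47
HQ→X8→K5→U1→G6→Y5→HQ: 7+15+6+9+7+12 = 56
HQ→X8→K5→U1→Y5→G6→HQ: 7+15+6+8+7+14 = 57
HQ→X8→K5→Y5→G6→U1→HQ: 7+15+2+7+9+5 = 45
HQ→X8→K5→Y5→U1→G6→HQ: 7+15+2+8+9+14 = 55
HQ→X8→G6→K5→U1→Y5→HQ: 7+19+5+6+8+12 = 57
HQ→X8→G6→K5→Y5→U1→HQ: 7+19+5+2+8+5 = 46
HQ→X8→G6→U1→K5→Y5→HQ: 7+19+9+6+2+12 = 55
HQ→X8→G6→U1→Y5→K5→HQ: 7+19+9+8+2+11 = 56
HQ→X8→G6→Y5→K5→U1→HQ: 7+19+7+2+6+5 = 46
HQ→X8→G6→Y5→U1→K5→HQ: 7+19+7+8+6+11 = 58
HQ→X8→U1→K5→G6→Y5→HQ: 7+11+6+5+7+12 = 48
HQ→X8→U1→K5→Y5→G6→HQ: 7+11+6+2+7+14 = 47
… (46 more)
HQ→X8→Y5→K5→G6→U1→HQ: 7+16+2+5+9+5 = 44  ← best
The minimum is 44.
One optimal route: HQ → X8 → Y5 → K5 → G6 → U1 → HQ (or its reverse).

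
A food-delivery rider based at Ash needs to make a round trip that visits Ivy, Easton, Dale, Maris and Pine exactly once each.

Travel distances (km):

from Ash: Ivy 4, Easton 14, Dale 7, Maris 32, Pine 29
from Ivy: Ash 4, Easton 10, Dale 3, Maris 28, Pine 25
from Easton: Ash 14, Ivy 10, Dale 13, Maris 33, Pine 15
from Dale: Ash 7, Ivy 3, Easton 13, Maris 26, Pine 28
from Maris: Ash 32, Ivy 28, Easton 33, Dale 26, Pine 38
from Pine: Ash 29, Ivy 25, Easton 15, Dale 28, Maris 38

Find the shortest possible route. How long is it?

Ash→Ivy→Easton→Dale→Maris→Pine→Ash: 4+10+13+26+38+29 = 120
Ash→Ivy→Easton→Dale→Pine→Maris→Ash: 4+10+13+28+38+32 = 125
Ash→Ivy→Easton→Maris→Dale→Pine→Ash: 4+10+33+26+28+29 = 130
Ash→Ivy→Easton→Maris→Pine→Dale→Ash: 4+10+33+38+28+7 = 120
Ash→Ivy→Easton→Pine→Dale→Maris→Ash: 4+10+15+28+26+32 = 115
Ash→Ivy→Easton→Pine→Maris→Dale→Ash: 4+10+15+38+26+7 = 100
Ash→Ivy→Dale→Easton→Maris→Pine→Ash: 4+3+13+33+38+29 = 120
Ash→Ivy→Dale→Easton→Pine→Maris→Ash: 4+3+13+15+38+32 = 105
Ash→Ivy→Dale→Maris→Easton→Pine→Ash: 4+3+26+33+15+29 = 110
Ash→Ivy→Dale→Maris→Pine→Easton→Ash: 4+3+26+38+15+14 = 100
Ash→Ivy→Dale→Pine→Easton→Maris→Ash: 4+3+28+15+33+32 = 115
Ash→Ivy→Dale→Pine→Maris→Easton→Ash: 4+3+28+38+33+14 = 120
Ash→Ivy→Maris→Easton→Dale→Pine→Ash: 4+28+33+13+28+29 = 135
Ash→Ivy→Maris→Easton→Pine→Dale→Ash: 4+28+33+15+28+7 = 115
… (46 more)
The minimum is 100.
One optimal route: Ash → Ivy → Easton → Pine → Maris → Dale → Ash (or its reverse).

Minimum total distance: 100 km.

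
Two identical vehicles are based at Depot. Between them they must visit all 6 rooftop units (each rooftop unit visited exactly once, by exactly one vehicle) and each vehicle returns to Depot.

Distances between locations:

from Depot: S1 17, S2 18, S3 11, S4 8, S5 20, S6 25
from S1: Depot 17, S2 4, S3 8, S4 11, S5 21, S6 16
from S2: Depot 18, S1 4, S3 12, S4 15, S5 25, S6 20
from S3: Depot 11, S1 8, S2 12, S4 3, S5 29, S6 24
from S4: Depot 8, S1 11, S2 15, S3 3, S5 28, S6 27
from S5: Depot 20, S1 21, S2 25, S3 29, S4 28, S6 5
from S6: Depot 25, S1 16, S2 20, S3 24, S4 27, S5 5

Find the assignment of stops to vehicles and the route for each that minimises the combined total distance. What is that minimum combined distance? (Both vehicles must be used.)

84 — the smallest possible combined total.

Check every non-empty split of the stops between the two vehicles; for each half take its own optimal tour:
  {S1} + {S2, S3, S4, S5, S6}: 34 + 68 = 102
  {S2} + {S1, S3, S4, S5, S6}: 36 + 60 = 96
  {S1, S2} + {S3, S4, S5, S6}: 39 + 60 = 99
  {S3} + {S1, S2, S4, S5, S6}: 22 + 68 = 90
  {S1, S3} + {S2, S4, S5, S6}: 36 + 68 = 104
  {S2, S3} + {S1, S4, S5, S6}: 41 + 60 = 101
  … (31 splits in total)
  {S4} + {S1, S2, S3, S5, S6}: 16 + 68 = 84  ← best
Best: vehicle 1 Depot → S4 → Depot = 16; vehicle 2 Depot → S3 → S1 → S2 → S6 → S5 → Depot = 68; combined 84.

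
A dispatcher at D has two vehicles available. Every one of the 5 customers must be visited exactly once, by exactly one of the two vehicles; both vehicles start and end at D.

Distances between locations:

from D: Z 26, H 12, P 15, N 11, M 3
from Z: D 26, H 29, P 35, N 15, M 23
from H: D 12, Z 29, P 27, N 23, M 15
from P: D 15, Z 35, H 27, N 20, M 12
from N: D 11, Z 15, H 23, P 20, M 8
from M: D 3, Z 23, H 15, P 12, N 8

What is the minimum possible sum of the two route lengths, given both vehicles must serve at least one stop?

Try each way of splitting the stops between the two vehicles (each non-empty) and, for each split, find the best tour for each vehicle:
  {Z} + {H, P, N, M}: 52 + 70 = 122
  {H} + {Z, P, N, M}: 24 + 76 = 100
  {Z, H} + {P, N, M}: 67 + 46 = 113
  {P} + {Z, H, N, M}: 30 + 67 = 97
  {Z, P} + {H, N, M}: 76 + 46 = 122
  {H, P} + {Z, N, M}: 54 + 52 = 106
  … (15 splits in total)
Best: vehicle 1 D → P → D = 30; vehicle 2 D → H → Z → N → M → D = 67; combined 97.

97 — the smallest possible combined total.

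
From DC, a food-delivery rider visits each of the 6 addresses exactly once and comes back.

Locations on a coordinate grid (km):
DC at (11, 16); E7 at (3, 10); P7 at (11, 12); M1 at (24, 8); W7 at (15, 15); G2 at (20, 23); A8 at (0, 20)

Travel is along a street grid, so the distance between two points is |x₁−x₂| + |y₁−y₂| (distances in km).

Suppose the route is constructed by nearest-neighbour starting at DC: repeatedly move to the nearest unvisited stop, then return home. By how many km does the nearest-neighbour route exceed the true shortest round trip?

Excess over optimum: 4 km.

DC: P7=4, W7=5, E7=14, A8=15, G2=16, M1=21 ⇒ P7
P7: W7=7, E7=10, M1=17, A8=19, G2=20 ⇒ W7
W7: G2=13, M1=16, E7=17, A8=20 ⇒ G2
G2: M1=19, A8=23, E7=30 ⇒ M1
M1: E7=23, A8=36 ⇒ E7
E7: A8=13 ⇒ A8
NN route DC → P7 → W7 → G2 → M1 → E7 → A8 → DC costs 94.
Optimal: DC → P7 → E7 → A8 → G2 → M1 → W7 → DC costs 90 (by enumerating all 360 distinct tours).
Excess = 94 − 90 = 4.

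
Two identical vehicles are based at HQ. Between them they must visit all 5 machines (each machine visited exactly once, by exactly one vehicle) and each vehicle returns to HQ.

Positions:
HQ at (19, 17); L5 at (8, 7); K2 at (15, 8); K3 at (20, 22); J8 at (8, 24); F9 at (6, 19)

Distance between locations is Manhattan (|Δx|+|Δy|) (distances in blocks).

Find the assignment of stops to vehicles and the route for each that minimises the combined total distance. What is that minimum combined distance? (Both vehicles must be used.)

There are 2^4 − 1 = 15 ways to divide the 5 stops into two non-empty groups. For each, the best each vehicle can do is its own shortest tour through its group:
  {L5} + {K2, K3, J8, F9}: 42 + 60 = 102
  {K2} + {L5, K3, J8, F9}: 26 + 62 = 88
  {L5, K2} + {K3, J8, F9}: 42 + 42 = 84
  {K3} + {L5, K2, J8, F9}: 12 + 60 = 72
  {L5, K3} + {K2, J8, F9}: 54 + 58 = 112
  {K2, K3} + {L5, J8, F9}: 38 + 60 = 98
  … (15 splits in total)
Best: vehicle 1 HQ → K3 → HQ = 12; vehicle 2 HQ → K2 → L5 → J8 → F9 → HQ = 60; combined 72.

Minimum combined distance: 72 blocks.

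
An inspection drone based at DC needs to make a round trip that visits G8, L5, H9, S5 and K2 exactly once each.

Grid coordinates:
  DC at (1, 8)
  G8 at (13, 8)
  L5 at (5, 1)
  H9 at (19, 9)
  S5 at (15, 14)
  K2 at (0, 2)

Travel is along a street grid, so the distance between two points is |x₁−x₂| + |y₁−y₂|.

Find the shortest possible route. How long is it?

With 5 stops there are 5!/2 = 60 distinct round trips (a route and its reverse cost the same).
DC→G8→L5→H9→S5→K2→DC: 12+15+22+9+27+7 = 92
DC→G8→L5→H9→K2→S5→DC: 12+15+22+26+27+20 = 122
DC→G8→L5→S5→H9→K2→DC: 12+15+23+9+26+7 = 92
DC→G8→L5→S5→K2→H9→DC: 12+15+23+27+26+19 = 122
DC→G8→L5→K2→H9→S5→DC: 12+15+6+26+9+20 = 88
DC→G8→L5→K2→S5→H9→DC: 12+15+6+27+9+19 = 88
DC→G8→H9→L5→S5→K2→DC: 12+7+22+23+27+7 = 98
DC→G8→H9→L5→K2→S5→DC: 12+7+22+6+27+20 = 94
DC→G8→H9→S5→L5→K2→DC: 12+7+9+23+6+7 = 64
DC→G8→H9→S5→K2→L5→DC: 12+7+9+27+6+11 = 72
DC→G8→H9→K2→L5→S5→DC: 12+7+26+6+23+20 = 94
DC→G8→H9→K2→S5→L5→DC: 12+7+26+27+23+11 = 106
DC→G8→S5→L5→H9→K2→DC: 12+8+23+22+26+7 = 98
DC→G8→S5→L5→K2→H9→DC: 12+8+23+6+26+19 = 94
… (46 more)
The minimum is 64.
One optimal route: DC → G8 → H9 → S5 → L5 → K2 → DC (or its reverse).

Shortest round trip = 64.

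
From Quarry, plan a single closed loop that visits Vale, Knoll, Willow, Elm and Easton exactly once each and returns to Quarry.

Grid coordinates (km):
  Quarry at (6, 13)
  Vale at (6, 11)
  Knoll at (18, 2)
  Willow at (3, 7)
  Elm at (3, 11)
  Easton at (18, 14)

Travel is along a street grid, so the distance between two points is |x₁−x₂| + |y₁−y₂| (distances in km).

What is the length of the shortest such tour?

Shortest round trip = 54 km.

There are 60 distinct closed tours to check (reversals are equivalent).
Quarry - Vale - Knoll - Willow - Elm - Easton - Quarry: 2+21+20+4+18+13 = 78
Quarry - Vale - Knoll - Willow - Easton - Elm - Quarry: 2+21+20+22+18+5 = 88
Quarry - Vale - Knoll - Elm - Willow - Easton - Quarry: 2+21+24+4+22+13 = 86
Quarry - Vale - Knoll - Elm - Easton - Willow - Quarry: 2+21+24+18+22+9 = 96
Quarry - Vale - Knoll - Easton - Willow - Elm - Quarry: 2+21+12+22+4+5 = 66
Quarry - Vale - Knoll - Easton - Elm - Willow - Quarry: 2+21+12+18+4+9 = 66
Quarry - Vale - Willow - Knoll - Elm - Easton - Quarry: 2+7+20+24+18+13 = 84
Quarry - Vale - Willow - Knoll - Easton - Elm - Quarry: 2+7+20+12+18+5 = 64
Quarry - Vale - Willow - Elm - Knoll - Easton - Quarry: 2+7+4+24+12+13 = 62
Quarry - Vale - Willow - Elm - Easton - Knoll - Quarry: 2+7+4+18+12+23 = 66
Quarry - Vale - Willow - Easton - Knoll - Elm - Quarry: 2+7+22+12+24+5 = 72
Quarry - Vale - Willow - Easton - Elm - Knoll - Quarry: 2+7+22+18+24+23 = 96
Quarry - Vale - Elm - Knoll - Willow - Easton - Quarry: 2+3+24+20+22+13 = 84
Quarry - Vale - Elm - Knoll - Easton - Willow - Quarry: 2+3+24+12+22+9 = 72
… (46 more)
Quarry - Vale - Elm - Willow - Knoll - Easton - Quarry: 2+3+4+20+12+13 = 54  ← best
The minimum is 54.
One optimal route: Quarry → Vale → Elm → Willow → Knoll → Easton → Quarry (or its reverse).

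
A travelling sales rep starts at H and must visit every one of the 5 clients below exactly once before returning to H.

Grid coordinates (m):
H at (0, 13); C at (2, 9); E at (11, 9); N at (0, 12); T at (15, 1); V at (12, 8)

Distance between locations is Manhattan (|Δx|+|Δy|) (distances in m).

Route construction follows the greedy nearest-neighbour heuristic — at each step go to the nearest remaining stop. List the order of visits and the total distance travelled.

Nearest-neighbour total = 54 m; route H → N → C → E → V → T → H.

At H the remaining stops are N 1, C 6, E 15, V 17, T 27; go to N.
At N the remaining stops are C 5, E 14, V 16, T 26; go to C.
At C the remaining stops are E 9, V 11, T 21; go to E.
At E the remaining stops are V 2, T 12; go to V.
At V the remaining stops are T 10; go to T.
Return T→H: 27.
Total = 1 + 5 + 9 + 2 + 10 + 27 = 54.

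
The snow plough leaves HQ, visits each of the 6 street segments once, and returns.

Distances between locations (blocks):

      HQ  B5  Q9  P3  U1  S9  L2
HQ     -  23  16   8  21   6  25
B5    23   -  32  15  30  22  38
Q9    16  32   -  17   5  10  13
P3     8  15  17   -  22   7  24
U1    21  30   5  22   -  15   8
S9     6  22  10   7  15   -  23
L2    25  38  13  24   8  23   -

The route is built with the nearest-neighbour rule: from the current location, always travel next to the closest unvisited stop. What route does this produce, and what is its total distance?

101 blocks along HQ → S9 → P3 → B5 → U1 → Q9 → L2 → HQ.

From HQ: distances to unvisited — S9=6, P3=8, Q9=16, U1=21, B5=23, L2=25. Nearest is S9 (6).
From S9: distances to unvisited — P3=7, Q9=10, U1=15, B5=22, L2=23. Nearest is P3 (7).
From P3: distances to unvisited — B5=15, Q9=17, U1=22, L2=24. Nearest is B5 (15).
From B5: distances to unvisited — U1=30, Q9=32, L2=38. Nearest is U1 (30).
From U1: distances to unvisited — Q9=5, L2=8. Nearest is Q9 (5).
From Q9: distances to unvisited — L2=13. Nearest is L2 (13).
Return L2→HQ: 25.
Total = 6 + 7 + 15 + 30 + 5 + 13 + 25 = 101.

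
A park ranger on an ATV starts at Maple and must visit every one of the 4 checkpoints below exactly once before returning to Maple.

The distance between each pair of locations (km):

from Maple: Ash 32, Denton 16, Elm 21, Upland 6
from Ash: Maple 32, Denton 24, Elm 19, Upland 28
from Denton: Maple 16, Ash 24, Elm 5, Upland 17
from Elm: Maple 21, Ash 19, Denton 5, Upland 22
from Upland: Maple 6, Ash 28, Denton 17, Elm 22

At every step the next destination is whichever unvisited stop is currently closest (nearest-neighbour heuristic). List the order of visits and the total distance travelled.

Total distance 79 km via the nearest-neighbour route Maple → Upland → Denton → Elm → Ash → Maple.

From Maple: distances to unvisited — Upland=6, Denton=16, Elm=21, Ash=32. Nearest is Upland (6).
From Upland: distances to unvisited — Denton=17, Elm=22, Ash=28. Nearest is Denton (17).
From Denton: distances to unvisited — Elm=5, Ash=24. Nearest is Elm (5).
From Elm: distances to unvisited — Ash=19. Nearest is Ash (19).
Return Ash→Maple: 32.
Total = 6 + 17 + 5 + 19 + 32 = 79.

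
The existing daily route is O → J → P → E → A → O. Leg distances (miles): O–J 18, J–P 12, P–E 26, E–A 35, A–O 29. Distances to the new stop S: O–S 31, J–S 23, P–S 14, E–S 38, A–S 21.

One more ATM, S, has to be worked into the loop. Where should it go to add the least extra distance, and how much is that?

Insertion cost between consecutive stops i–j is d(i,S) + d(S,j) − d(i,j):
  between O and J: 31 + 23 − 18 = 36
  between J and P: 23 + 14 − 12 = 25
  between P and E: 14 + 38 − 26 = 26
  between E and A: 38 + 21 − 35 = 24
  between A and O: 21 + 31 − 29 = 23
Cheapest insertion is between A and O, adding 23.
New total = 120 + 23 = 143.

+23 miles — insert S between A and O.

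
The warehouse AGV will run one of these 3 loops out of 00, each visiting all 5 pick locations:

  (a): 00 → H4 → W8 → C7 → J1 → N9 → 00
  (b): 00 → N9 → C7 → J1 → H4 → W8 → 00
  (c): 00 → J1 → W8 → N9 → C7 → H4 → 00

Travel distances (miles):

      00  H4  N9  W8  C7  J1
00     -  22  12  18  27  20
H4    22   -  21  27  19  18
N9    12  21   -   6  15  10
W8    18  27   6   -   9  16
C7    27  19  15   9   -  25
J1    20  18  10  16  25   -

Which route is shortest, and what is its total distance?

(a): 22 + 27 + 9 + 25 + 10 + 12 = 105
(b): 12 + 15 + 25 + 18 + 27 + 18 = 115
(c): 20 + 16 + 6 + 15 + 19 + 22 = 98

Shortest is (c), total 98 miles.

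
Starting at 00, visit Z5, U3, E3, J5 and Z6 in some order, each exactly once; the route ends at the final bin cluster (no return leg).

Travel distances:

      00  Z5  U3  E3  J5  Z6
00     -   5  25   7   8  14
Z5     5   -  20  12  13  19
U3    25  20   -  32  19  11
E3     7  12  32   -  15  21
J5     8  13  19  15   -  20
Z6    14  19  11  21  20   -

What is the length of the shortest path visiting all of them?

Minimum one-way distance = 62.

There are 5! = 120 possible orderings.
00→Z5→U3→E3→J5→Z6: 5+20+32+15+20 = 92
00→Z5→U3→E3→Z6→J5: 5+20+32+21+20 = 98
00→Z5→U3→J5→E3→Z6: 5+20+19+15+21 = 80
00→Z5→U3→J5→Z6→E3: 5+20+19+20+21 = 85
00→Z5→U3→Z6→E3→J5: 5+20+11+21+15 = 72
00→Z5→U3→Z6→J5→E3: 5+20+11+20+15 = 71
00→Z5→E3→U3→J5→Z6: 5+12+32+19+20 = 88
00→Z5→E3→U3→Z6→J5: 5+12+32+11+20 = 80
00→Z5→E3→J5→U3→Z6: 5+12+15+19+11 = 62
00→Z5→E3→J5→Z6→U3: 5+12+15+20+11 = 63
00→Z5→E3→Z6→U3→J5: 5+12+21+11+19 = 68
00→Z5→E3→Z6→J5→U3: 5+12+21+20+19 = 77
00→Z5→J5→U3→E3→Z6: 5+13+19+32+21 = 90
00→Z5→J5→U3→Z6→E3: 5+13+19+11+21 = 69
… (106 more)
The minimum is 62.
One shortest path: 00 → Z5 → E3 → J5 → U3 → Z6.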